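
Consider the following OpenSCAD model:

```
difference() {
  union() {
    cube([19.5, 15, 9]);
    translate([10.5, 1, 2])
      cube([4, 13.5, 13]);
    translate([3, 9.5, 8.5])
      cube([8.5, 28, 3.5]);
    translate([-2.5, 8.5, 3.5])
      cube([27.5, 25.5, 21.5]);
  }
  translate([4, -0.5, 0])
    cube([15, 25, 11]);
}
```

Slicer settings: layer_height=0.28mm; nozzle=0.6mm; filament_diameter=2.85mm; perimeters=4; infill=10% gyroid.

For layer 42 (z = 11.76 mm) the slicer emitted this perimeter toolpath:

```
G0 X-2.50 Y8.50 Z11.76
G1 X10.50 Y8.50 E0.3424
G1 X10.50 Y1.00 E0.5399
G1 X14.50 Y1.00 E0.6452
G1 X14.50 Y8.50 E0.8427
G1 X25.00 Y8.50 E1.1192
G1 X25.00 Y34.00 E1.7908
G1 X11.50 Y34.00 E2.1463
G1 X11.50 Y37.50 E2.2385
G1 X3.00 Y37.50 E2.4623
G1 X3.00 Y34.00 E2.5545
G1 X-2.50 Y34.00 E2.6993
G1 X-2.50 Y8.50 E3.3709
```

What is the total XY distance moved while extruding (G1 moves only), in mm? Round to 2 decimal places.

128.00 mm

Sum the Euclidean lengths of each G1 segment: total = 128.00 mm.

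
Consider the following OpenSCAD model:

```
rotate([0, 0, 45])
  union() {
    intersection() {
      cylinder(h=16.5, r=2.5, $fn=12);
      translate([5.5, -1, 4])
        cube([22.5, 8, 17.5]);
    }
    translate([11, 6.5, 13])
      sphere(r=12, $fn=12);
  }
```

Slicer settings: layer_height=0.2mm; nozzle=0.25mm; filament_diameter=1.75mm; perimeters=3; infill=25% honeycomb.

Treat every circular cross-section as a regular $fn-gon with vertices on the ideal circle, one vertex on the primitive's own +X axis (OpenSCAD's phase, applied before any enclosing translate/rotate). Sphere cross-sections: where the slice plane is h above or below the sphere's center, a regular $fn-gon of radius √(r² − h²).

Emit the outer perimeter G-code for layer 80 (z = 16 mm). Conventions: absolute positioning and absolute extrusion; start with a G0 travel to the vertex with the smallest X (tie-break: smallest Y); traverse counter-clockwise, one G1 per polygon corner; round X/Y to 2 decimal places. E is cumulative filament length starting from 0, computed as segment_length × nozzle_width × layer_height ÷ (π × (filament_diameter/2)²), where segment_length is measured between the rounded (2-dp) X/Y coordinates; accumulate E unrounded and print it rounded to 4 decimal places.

G0 X-8.04 Y9.37 Z16.00
G1 X-5.03 Y4.16 E0.1251
G1 X0.17 Y1.15 E0.2500
G1 X6.19 Y1.15 E0.3751
G1 X11.40 Y4.16 E0.5002
G1 X14.41 Y9.37 E0.6253
G1 X14.41 Y15.38 E0.7502
G1 X11.40 Y20.59 E0.8753
G1 X6.19 Y23.60 E1.0004
G1 X0.17 Y23.60 E1.1255
G1 X-5.03 Y20.59 E1.2504
G1 X-8.04 Y15.38 E1.3755
G1 X-8.04 Y9.37 E1.5004

At z = 16 mm: the cylinder: section is a regular 12-gon, circumradius r=2.5; the 22.5×8 cube at (5.5, -1) contributes its full rectangle; Taking the intersection: the 22.5×8 cube at (5.5, -1) does not overlap the r=2.5 cylinder (empty) — nothing remains; the r=12 sphere at (11, 6.5) contributes a regular 12-gon of circumradius √(12²−3²) = 11.619; Taking the union: only the r=12 sphere at (11, 6.5) is present, so the union is just that shape — 1 connected region; (rotated 45° about Z; rotation is an isometry so areas/perimeters/island counts are preserved). The outline is a single polygon with 12 vertices. Extrusion per mm of travel: 0.25 × 0.2 / (π × 0.875²) = 0.020788. Accumulating E over each segment gives final E = 1.5004.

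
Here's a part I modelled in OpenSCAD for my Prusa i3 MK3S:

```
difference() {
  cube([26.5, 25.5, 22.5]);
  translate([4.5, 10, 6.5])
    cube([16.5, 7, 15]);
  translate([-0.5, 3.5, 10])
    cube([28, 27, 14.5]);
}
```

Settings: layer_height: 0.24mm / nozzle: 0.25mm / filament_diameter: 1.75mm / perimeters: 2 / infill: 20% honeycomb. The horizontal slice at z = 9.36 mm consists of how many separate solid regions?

At z = 9.36 mm: the 26.5×25.5 cube contributes its full rectangle; the 16.5×7 cube at (4.5, 10) contributes its full rectangle; the cube at (-0.5, 3.5) does not reach this height (z outside [10, 24.5]); Subtracting the remaining from the first: starting from the 26.5×25.5 cube, the 16.5×7 cube at (4.5, 10) lies wholly inside it (removes its full 115.50 mm² and its 47.00 mm outline becomes a hole wall) — 1 connected region with 1 hole. The result has 1 disconnected region.

1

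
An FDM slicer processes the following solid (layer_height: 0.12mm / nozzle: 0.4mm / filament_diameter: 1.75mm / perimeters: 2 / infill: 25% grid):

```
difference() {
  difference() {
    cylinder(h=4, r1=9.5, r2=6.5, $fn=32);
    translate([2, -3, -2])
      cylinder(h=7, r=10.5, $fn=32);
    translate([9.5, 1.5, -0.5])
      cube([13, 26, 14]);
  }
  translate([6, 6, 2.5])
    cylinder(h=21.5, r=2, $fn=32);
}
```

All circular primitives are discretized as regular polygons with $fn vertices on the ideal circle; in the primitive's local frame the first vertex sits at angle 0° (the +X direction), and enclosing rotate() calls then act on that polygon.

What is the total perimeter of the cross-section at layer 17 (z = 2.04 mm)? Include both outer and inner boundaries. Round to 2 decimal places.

At z = 2.04 mm: the cone: at t=0.510 of its height the radius interpolates to r₁+(r₂−r₁)t = 7.970, giving a regular 32-gon of that circumradius (perimeter = 2·32·7.970·sin(180°/32) = 50.00 mm); the r=10.5 cylinder at (2, -3) contributes a regular 32-gon of circumradius 10.5 (perimeter = 2·32·10.500·sin(180°/32) = 65.87 mm); the cube at (9.5, 1.5) (footprint 13×26) is included at this height (perimeter 78.00 mm); Taking the first minus the rest: starting from the cone, the r=10.5 cylinder at (2, -3) partially overlaps it — only the 187.97 mm² overlap (of its 344.14 mm²) is removed, clipping the outline; the 13×26 cube at (9.5, 1.5) misses the remaining region (no effect) — boundary = 29.36 mm; the cylinder at (6, 6) does not reach this height (z outside [2.5, 24]); Taking the first minus the rest: none of the subtracted shapes is present at this height, so that combined region is unchanged — boundary = 29.36 mm. Overall, the cross-section is a single solid region. Total boundary length (outer) = 29.36 mm.

29.36 mm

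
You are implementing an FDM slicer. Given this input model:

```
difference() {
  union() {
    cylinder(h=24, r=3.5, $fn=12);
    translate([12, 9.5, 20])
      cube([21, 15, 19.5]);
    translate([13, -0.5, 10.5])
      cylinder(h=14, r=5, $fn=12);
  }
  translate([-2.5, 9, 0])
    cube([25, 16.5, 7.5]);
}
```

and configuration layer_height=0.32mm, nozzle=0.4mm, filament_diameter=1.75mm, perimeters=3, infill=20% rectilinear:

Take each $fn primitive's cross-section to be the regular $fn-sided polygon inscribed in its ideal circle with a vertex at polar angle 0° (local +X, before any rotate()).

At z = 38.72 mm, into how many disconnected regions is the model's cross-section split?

1

At z = 38.72 mm: the cylinder is not intersected at this z (z outside [0, 24]); the 21×15 cube at (12, 9.5) contributes its full rectangle; the cylinder at (13, -0.5) does not reach this height (z outside [10.5, 24.5]); Combining (union): only the 21×15 cube at (12, 9.5) is present, so the union is just that shape — 1 connected region; the cube at (-2.5, 9) is not intersected at this z (z outside [0, 7.5]); Subtracting the remaining from the first: none of the subtracted shapes is present at this height, so that combined region is unchanged — 1 connected region. The result has 1 disconnected region.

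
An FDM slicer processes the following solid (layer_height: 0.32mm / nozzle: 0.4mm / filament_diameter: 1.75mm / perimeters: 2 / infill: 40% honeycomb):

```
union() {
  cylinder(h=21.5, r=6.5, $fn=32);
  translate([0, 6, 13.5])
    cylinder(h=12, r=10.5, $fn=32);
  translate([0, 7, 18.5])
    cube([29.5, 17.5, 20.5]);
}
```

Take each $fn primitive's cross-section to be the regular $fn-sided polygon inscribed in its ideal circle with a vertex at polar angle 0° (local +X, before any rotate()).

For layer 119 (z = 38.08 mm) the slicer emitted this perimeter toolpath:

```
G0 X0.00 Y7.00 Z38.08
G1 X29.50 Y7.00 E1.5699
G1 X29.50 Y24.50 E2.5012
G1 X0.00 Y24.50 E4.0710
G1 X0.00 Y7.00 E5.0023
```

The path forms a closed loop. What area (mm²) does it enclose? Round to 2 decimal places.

Apply the shoelace formula to the sequence of (X, Y) vertices; enclosed area = 516.25 mm².

516.25 mm²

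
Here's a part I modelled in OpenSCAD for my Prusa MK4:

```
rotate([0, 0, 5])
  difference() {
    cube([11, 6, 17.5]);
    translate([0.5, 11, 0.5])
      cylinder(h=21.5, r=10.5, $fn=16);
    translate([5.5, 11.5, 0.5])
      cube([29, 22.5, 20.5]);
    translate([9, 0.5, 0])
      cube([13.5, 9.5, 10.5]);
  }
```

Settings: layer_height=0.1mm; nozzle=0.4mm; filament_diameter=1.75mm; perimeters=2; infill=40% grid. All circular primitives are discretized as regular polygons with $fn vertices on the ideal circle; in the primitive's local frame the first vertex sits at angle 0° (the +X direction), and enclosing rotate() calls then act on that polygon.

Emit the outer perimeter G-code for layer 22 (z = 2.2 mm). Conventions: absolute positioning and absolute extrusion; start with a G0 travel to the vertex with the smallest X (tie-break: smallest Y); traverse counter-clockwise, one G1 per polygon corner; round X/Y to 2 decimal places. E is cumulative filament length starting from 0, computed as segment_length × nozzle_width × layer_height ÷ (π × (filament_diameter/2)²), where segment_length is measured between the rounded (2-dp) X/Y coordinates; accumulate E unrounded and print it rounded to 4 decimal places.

At z = 2.2 mm: the 11×6 cube contributes its full rectangle; the cylinder at (0.5, 11): section is a regular 16-gon, circumradius r=10.5; the cube at (5.5, 11.5) (footprint 29×22.5) is included at this height; the cube at (9, 0.5) (footprint 13.5×9.5) is included at this height; Taking the first minus the rest: starting from the 11×6 cube, the r=10.5 cylinder at (0.5, 11) partially overlaps it — only the 37.32 mm² overlap (of its 337.53 mm²) is removed, clipping the outline; the 29×22.5 cube at (5.5, 11.5) misses the remaining region (no effect); the 13.5×9.5 cube at (9, 0.5) partially overlaps it — only the 10.78 mm² overlap (of its 128.25 mm²) is removed, clipping the outline — 1 connected region; (whole slice rotated 5° about Z — lengths, areas and connectivity unchanged). The outline is a single polygon with 9 vertices. Extrusion per mm of travel: 0.4 × 0.1 / (π × 0.875²) = 0.016630. Accumulating E over each segment gives final E = 0.4894.

G0 X-0.05 Y0.60 Z2.20
G1 X0.00 Y0.00 E0.0100
G1 X10.96 Y0.96 E0.1930
G1 X10.91 Y1.46 E0.2013
G1 X8.92 Y1.28 E0.2346
G1 X8.51 Y5.95 E0.3125
G1 X7.58 Y4.25 E0.3447
G1 X4.39 Y1.69 E0.4128
G1 X0.45 Y0.54 E0.4810
G1 X-0.05 Y0.60 E0.4894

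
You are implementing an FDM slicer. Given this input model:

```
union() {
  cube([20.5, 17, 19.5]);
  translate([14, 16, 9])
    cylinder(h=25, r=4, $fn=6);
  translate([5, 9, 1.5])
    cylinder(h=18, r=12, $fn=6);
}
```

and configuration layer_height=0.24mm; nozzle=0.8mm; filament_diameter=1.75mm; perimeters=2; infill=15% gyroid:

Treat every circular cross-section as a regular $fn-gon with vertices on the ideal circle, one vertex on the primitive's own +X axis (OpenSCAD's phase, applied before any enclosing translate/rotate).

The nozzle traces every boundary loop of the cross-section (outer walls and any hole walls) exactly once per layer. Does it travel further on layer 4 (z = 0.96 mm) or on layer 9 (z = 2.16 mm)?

layer 9 (z = 2.16 mm)

Layer 4 (z = 0.96): the 20.5×17 cube contributes its full rectangle (perimeter 75.00 mm); the cylinder at (14, 16) is absent (z outside [9, 34]); the cylinder at (5, 9) is absent (z outside [1.5, 19.5]); Taking the union: only the 20.5×17 cube is present, so the union is just that shape — boundary = 75.00 mm. So its perimeter = 75.00 mm. Layer 9 (z = 2.16): the cube (footprint 20.5×17) is included at this height (perimeter 75.00 mm); the cylinder at (14, 16) is absent (z outside [9, 34]); the cylinder at (5, 9): section is a regular 6-gon, circumradius r=12 (perimeter = 2·6·12.000·sin(180°/6) = 72.00 mm); Combining (union): the regions partially overlap (shared area 247.14 mm²), so the edge portions inside another operand are dropped and the merged outline is re-measured after clipping — boundary = 86.19 mm. So its perimeter = 86.19 mm. Layer 9 is larger (86.19 vs 75.00 mm).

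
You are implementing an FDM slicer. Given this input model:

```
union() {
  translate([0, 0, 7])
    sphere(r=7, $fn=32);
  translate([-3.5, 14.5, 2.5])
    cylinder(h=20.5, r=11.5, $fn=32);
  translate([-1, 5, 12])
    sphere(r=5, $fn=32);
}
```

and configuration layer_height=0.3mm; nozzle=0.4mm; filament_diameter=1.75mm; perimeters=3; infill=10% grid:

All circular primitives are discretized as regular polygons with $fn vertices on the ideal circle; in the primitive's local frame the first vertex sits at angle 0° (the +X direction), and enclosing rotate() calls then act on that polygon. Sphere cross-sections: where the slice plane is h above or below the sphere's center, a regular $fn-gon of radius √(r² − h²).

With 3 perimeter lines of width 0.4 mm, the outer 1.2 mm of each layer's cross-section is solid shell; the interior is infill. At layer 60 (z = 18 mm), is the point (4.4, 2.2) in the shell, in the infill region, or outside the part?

outside

At z = 18 mm: the sphere does not reach this height (|z−center|=11.000 > r=7); the cylinder at (-3.5, 14.5): section is a regular 32-gon, circumradius r=11.5; the sphere at (-1, 5) does not reach this height (|z−center|=6.000 > r=5); Taking the union: only the r=11.5 cylinder at (-3.5, 14.5) is present, so the union is just that shape — 1 connected region. Overall, the cross-section is a single solid region. The nearest boundary edge runs (0.90, 3.88)→(2.89, 4.94); distance from the point to it = 3.13 mm. The point is not inside any of the regions above, so it lies outside the cross-section (3.13 mm from the nearest boundary).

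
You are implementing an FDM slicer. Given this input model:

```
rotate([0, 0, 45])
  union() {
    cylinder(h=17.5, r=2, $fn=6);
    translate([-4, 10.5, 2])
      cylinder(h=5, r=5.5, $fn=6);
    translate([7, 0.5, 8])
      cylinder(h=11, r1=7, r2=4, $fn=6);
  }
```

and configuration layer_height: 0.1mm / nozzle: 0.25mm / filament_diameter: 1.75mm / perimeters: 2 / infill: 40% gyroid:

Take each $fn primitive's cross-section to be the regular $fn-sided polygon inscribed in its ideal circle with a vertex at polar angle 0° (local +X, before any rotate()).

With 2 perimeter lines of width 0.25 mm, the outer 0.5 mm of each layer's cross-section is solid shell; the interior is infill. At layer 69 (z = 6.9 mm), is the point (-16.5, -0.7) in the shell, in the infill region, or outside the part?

At z = 6.9 mm: the r=2 cylinder gives a regular 6-gon of circumradius 2 (constant along its height); the r=5.5 cylinder at (-4, 10.5) gives a regular 6-gon of circumradius 5.5 (constant along its height); the cone at (7, 0.5) is not intersected at this z (z outside [8, 19]); Taking the union: the 2 present regions are separate (no shared area or edge), so areas and boundary lengths simply add and each stays a separate island — 2 connected regions; (rotated 45° about Z; rotation is an isometry so areas/perimeters/island counts are preserved). Overall, the cross-section has 2 separate islands. Undo the 45° rotation: the query point maps to (-12.162, 11.172) in the un-rotated model frame. The nearest boundary edge runs (-6.75, 5.74)→(-9.50, 10.50); distance from the point to it = 2.75 mm. The point is not inside any of the regions above, so it lies outside the cross-section (2.75 mm from the nearest boundary).

outside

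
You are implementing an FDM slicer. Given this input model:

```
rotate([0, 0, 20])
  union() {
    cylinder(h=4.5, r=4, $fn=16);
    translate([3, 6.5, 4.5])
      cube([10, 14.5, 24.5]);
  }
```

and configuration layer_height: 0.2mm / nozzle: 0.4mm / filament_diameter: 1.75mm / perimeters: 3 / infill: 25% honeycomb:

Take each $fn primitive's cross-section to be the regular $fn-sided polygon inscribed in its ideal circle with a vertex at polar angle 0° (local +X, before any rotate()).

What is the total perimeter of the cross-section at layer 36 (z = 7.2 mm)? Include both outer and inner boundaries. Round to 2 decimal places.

At z = 7.2 mm: the cylinder is not intersected at this z (z outside [0, 4.5]); the cube at (3, 6.5) (footprint 10×14.5) is included at this height (perimeter 49.00 mm); Combining (union): only the 10×14.5 cube at (3, 6.5) is present, so the union is just that shape — boundary = 49.00 mm; (rotated 20° about Z; rotation is an isometry so areas/perimeters/island counts are preserved). Overall, the cross-section is a single solid region. Total boundary length (outer) = 49.00 mm.

49.00 mm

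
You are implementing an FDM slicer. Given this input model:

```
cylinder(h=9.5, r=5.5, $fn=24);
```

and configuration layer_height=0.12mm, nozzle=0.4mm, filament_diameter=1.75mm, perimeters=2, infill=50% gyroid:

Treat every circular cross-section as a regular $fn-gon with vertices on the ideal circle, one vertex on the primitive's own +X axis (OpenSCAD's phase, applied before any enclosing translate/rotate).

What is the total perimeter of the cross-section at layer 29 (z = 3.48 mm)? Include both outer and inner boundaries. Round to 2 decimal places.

34.46 mm

At z = 3.48 mm: the cylinder: section is a regular 24-gon, circumradius r=5.5 (perimeter = 2·24·5.500·sin(180°/24) = 34.46 mm). Overall, the cross-section is a single solid region. Total boundary length (outer) = 34.46 mm.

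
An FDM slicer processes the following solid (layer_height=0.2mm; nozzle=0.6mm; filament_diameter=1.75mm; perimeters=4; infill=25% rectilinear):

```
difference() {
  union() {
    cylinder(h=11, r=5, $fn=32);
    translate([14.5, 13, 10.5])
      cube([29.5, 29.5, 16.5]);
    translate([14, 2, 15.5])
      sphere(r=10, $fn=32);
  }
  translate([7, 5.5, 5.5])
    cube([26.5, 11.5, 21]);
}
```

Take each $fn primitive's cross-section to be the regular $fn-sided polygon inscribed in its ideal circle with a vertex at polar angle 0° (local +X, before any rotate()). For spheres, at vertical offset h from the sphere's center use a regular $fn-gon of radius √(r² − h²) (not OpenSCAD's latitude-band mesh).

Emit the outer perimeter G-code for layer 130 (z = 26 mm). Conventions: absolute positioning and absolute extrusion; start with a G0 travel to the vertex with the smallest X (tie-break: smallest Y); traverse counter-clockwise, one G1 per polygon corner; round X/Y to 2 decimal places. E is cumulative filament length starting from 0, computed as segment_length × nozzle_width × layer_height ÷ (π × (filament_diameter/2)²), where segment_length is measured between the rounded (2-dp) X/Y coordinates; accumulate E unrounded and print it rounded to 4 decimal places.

G0 X14.50 Y17.00 Z26.00
G1 X33.50 Y17.00 E0.9479
G1 X33.50 Y13.00 E1.1475
G1 X44.00 Y13.00 E1.6713
G1 X44.00 Y42.50 E3.1431
G1 X14.50 Y42.50 E4.6148
G1 X14.50 Y17.00 E5.8870

At z = 26 mm: the cylinder is absent (z outside [0, 11]); the cube at (14.5, 13) (footprint 29.5×29.5) is included at this height; the sphere at (14, 2) does not reach this height (|z−center|=10.500 > r=10); Taking the union: only the 29.5×29.5 cube at (14.5, 13) is present, so the union is just that shape — 1 connected region; the cube at (7, 5.5) is present — its section is the full 26.5×11.5 rectangle; Subtracting the remaining from the first: starting from the result so far, the 26.5×11.5 cube at (7, 5.5) partially overlaps it — only the 76.00 mm² overlap (of its 304.75 mm²) is removed, clipping the outline — 1 connected region. The outline is a single polygon with 6 vertices. Extrusion per mm of travel: 0.6 × 0.2 / (π × 0.875²) = 0.049890. Accumulating E over each segment gives final E = 5.8870.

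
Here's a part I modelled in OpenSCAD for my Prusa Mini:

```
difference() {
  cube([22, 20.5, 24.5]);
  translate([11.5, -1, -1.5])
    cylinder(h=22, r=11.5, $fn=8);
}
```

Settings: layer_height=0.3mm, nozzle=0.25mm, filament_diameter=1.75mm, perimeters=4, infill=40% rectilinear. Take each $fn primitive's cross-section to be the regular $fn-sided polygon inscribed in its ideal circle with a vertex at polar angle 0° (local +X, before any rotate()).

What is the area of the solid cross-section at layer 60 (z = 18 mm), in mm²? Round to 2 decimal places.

At z = 18 mm: the cube (footprint 22×20.5) is included at this height (area 451.00 mm²); the cylinder at (11.5, -1): section is a regular 8-gon, circumradius r=11.5 (area = (8/2)·11.500²·sin(360°/8) = 374.06 mm²); Taking the first minus the rest: starting from the 22×20.5 cube (451.00 mm²), the r=11.5 cylinder at (11.5, -1) partially overlaps it — only the 164.03 mm² overlap (of its 374.06 mm²) is removed, clipping the outline — area = 286.97 mm². Overall, the cross-section is a single solid region. Net area = 286.97 mm².

286.97 mm²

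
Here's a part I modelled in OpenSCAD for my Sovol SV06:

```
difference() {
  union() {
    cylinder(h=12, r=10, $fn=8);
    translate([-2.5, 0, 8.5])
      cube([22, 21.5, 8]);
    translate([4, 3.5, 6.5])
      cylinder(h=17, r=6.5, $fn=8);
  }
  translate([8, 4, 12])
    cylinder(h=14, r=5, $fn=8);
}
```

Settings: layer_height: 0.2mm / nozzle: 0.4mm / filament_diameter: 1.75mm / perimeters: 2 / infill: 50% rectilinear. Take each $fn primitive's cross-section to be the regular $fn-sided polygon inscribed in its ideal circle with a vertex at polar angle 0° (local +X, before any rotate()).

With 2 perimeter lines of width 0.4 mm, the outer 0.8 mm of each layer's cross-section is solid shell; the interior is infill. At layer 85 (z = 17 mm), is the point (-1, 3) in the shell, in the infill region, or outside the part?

At z = 17 mm: the cylinder is absent (z outside [0, 12]); the cube at (-2.5, 0) is not intersected at this z (z outside [8.5, 16.5]); the r=6.5 cylinder at (4, 3.5) contributes a regular 8-gon of circumradius 6.5; Taking the union: only the r=6.5 cylinder at (4, 3.5) is present, so the union is just that shape — 1 connected region; the r=5 cylinder at (8, 4) contributes a regular 8-gon of circumradius 5; After the difference (first − rest): starting from that combined region, the r=5 cylinder at (8, 4) partially overlaps it — only the 49.24 mm² overlap (of its 70.71 mm²) is removed, clipping the outline — 1 connected region. Overall, the cross-section is a single solid region. The nearest boundary edge runs (-0.60, -1.10)→(-2.50, 3.50); distance from the point to it = 1.19 mm. The point is inside the cross-section and 1.19 mm from the nearest boundary — more than the 0.8 mm shell width (2 × 0.4), so it's in the infill interior.

infill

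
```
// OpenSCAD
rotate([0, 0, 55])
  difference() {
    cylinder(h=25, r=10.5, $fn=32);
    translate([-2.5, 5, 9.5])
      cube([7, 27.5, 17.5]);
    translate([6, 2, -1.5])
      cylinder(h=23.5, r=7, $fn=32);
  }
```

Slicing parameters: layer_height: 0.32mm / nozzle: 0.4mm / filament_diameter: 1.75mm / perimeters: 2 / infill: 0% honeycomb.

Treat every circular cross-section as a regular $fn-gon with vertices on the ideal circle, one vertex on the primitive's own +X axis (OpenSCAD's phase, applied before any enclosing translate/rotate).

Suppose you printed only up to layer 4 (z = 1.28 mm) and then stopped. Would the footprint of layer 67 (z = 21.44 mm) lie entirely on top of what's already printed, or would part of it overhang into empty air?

Compare the two slices. At z = 1.28: the r=10.5 cylinder gives a regular 32-gon of circumradius 10.5 (constant along its height) (area = (32/2)·10.500²·sin(360°/32) = 344.14 mm²); the cube at (-2.5, 5) does not reach this height (z outside [9.5, 27]); the r=7 cylinder at (6, 2) gives a regular 32-gon of circumradius 7 (constant along its height) (area = (32/2)·7.000²·sin(360°/32) = 152.95 mm²); After the difference (first − rest): starting from the r=10.5 cylinder (344.14 mm²), the r=7 cylinder at (6, 2) partially overlaps it — only the 122.40 mm² overlap (of its 152.95 mm²) is removed, clipping the outline — area = 221.74 mm²; (whole slice rotated 55° about Z — lengths, areas and connectivity unchanged). At z = 21.44: the r=10.5 cylinder gives a regular 32-gon of circumradius 10.5 (constant along its height) (area = (32/2)·10.500²·sin(360°/32) = 344.14 mm²); the cube at (-2.5, 5) is present — its section is the full 7×27.5 rectangle (area 192.50 mm²); the r=7 cylinder at (6, 2) contributes a regular 32-gon of circumradius 7 (area = (32/2)·7.000²·sin(360°/32) = 152.95 mm²); Subtracting the remaining from the first: starting from the r=10.5 cylinder (344.14 mm²), the 7×27.5 cube at (-2.5, 5) partially overlaps it — only the 36.53 mm² overlap (of its 192.50 mm²) is removed, clipping the outline; the r=7 cylinder at (6, 2) partially overlaps it — only the 110.32 mm² overlap (of its 152.95 mm²) is removed, clipping the outline — area = 197.28 mm²; (whole slice rotated 55° about Z — lengths, areas and connectivity unchanged). Checking containment: the cross-section at z = 21.44 is a subset of the cross-section at z = 1.28.

entirely on top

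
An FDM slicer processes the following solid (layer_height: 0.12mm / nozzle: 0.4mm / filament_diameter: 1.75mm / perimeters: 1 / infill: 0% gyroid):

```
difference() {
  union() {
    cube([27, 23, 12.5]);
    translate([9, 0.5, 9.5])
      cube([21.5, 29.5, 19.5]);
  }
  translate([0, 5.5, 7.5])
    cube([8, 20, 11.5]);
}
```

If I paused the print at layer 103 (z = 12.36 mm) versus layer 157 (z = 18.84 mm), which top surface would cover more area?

layer 103 (z = 12.36 mm)

Layer 103 (z = 12.36): the cube (footprint 27×23) is included at this height (area 621.00 mm²); the cube at (9, 0.5) is present — its section is the full 21.5×29.5 rectangle (area 634.25 mm²); Merging all regions: the regions partially overlap — summed areas 1255.25 mm² minus the doubly-counted overlap 405.00 mm² gives 850.25 mm² — area = 850.25 mm²; the 8×20 cube at (0, 5.5) contributes its full rectangle (area 160.00 mm²); Subtracting the remaining from the first: starting from that combined region (850.25 mm²), the 8×20 cube at (0, 5.5) partially overlaps it — only the 140.00 mm² overlap (of its 160.00 mm²) is removed, clipping the outline — area = 710.25 mm². So its area = 710.25 mm². Layer 157 (z = 18.84): the cube is not intersected at this z (z outside [0, 12.5]); the cube at (9, 0.5) (footprint 21.5×29.5) is included at this height (area 634.25 mm²); Taking the union: only the 21.5×29.5 cube at (9, 0.5) is present, so the union is just that shape — area = 634.25 mm²; the cube at (0, 5.5) (footprint 8×20) is included at this height (area 160.00 mm²); Subtracting the remaining from the first: starting from the result so far (634.25 mm²), the 8×20 cube at (0, 5.5) misses the remaining region (no effect) — area = 634.25 mm². So its area = 634.25 mm². Layer 103 is larger (710.25 vs 634.25 mm²).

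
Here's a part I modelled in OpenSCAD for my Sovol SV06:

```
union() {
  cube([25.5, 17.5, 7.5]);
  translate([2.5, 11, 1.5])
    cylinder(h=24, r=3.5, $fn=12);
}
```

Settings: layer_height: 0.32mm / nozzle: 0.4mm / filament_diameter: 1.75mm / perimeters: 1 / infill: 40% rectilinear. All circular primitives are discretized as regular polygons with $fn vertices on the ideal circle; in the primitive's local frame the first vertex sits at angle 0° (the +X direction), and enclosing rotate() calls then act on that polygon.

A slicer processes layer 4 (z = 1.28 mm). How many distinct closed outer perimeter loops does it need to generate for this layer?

1

At z = 1.28 mm: the 25.5×17.5 cube contributes its full rectangle; the cylinder at (2.5, 11) is absent (z outside [1.5, 25.5]); Taking the union: only the 25.5×17.5 cube is present, so the union is just that shape — 1 connected region. The result has 1 disconnected region.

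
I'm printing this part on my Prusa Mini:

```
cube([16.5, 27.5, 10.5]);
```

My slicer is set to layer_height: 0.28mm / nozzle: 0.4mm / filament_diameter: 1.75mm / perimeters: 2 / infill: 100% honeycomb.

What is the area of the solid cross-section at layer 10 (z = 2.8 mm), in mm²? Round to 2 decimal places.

At z = 2.8 mm: the 16.5×27.5 cube contributes its full rectangle (area 453.75 mm²). Overall, the cross-section is a single solid region. Net area = 453.75 mm².

453.75 mm²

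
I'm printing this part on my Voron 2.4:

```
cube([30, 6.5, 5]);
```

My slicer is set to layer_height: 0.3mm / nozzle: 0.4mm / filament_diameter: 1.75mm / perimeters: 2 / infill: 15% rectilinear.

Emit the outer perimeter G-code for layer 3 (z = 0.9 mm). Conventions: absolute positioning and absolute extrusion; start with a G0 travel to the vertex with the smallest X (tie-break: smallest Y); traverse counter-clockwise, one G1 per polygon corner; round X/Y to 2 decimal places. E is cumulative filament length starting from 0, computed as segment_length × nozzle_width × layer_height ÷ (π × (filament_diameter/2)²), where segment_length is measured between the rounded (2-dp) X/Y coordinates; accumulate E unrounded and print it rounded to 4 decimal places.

At z = 0.9 mm: the 30×6.5 cube contributes its full rectangle. The outline is a single polygon with 4 vertices. Extrusion per mm of travel: 0.4 × 0.3 / (π × 0.875²) = 0.049890. Accumulating E over each segment gives final E = 3.6420.

G0 X0.00 Y0.00 Z0.90
G1 X30.00 Y0.00 E1.4967
G1 X30.00 Y6.50 E1.8210
G1 X0.00 Y6.50 E3.3177
G1 X0.00 Y0.00 E3.6420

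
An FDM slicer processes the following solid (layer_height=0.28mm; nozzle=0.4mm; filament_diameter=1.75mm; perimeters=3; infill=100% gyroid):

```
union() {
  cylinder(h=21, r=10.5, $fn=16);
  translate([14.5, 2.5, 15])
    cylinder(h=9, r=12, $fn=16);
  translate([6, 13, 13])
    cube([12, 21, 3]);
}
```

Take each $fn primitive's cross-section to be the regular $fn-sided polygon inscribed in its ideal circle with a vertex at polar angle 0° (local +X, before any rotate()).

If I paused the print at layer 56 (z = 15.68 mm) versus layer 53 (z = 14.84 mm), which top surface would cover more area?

Layer 56 (z = 15.68): the r=10.5 cylinder contributes a regular 16-gon of circumradius 10.5 (area = (16/2)·10.500²·sin(360°/16) = 337.53 mm²); the r=12 cylinder at (14.5, 2.5) gives a regular 16-gon of circumradius 12 (constant along its height) (area = (16/2)·12.000²·sin(360°/16) = 440.85 mm²); the cube at (6, 13) (footprint 12×21) is included at this height (area 252.00 mm²); Combining (union): the regions partially overlap — summed areas 1030.38 mm² minus the doubly-counted overlap 95.14 mm² gives 935.23 mm² — area = 935.23 mm². So its area = 935.23 mm². Layer 53 (z = 14.84): the cylinder: section is a regular 16-gon, circumradius r=10.5 (area = (16/2)·10.500²·sin(360°/16) = 337.53 mm²); the cylinder at (14.5, 2.5) is not intersected at this z (z outside [15, 24]); the cube at (6, 13) (footprint 12×21) is included at this height (area 252.00 mm²); Combining (union): the 2 present regions are separate (no shared area or edge), so areas and boundary lengths simply add and each stays a separate island — area = 589.53 mm². So its area = 589.53 mm². Layer 56 is larger (935.23 vs 589.53 mm²).

layer 56 (z = 15.68 mm)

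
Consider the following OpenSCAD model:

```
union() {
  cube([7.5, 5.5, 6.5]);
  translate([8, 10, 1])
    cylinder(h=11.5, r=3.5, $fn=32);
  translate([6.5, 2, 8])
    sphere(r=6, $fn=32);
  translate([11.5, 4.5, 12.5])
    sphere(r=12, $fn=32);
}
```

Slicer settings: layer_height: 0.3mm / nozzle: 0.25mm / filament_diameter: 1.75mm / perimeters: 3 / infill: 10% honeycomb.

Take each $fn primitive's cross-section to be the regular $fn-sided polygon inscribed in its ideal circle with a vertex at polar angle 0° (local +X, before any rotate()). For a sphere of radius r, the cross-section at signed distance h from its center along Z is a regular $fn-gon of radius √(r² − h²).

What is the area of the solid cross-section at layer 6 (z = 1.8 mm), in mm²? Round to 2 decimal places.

157.09 mm²

At z = 1.8 mm: the cube (footprint 7.5×5.5) is included at this height (area 41.25 mm²); the cylinder at (8, 10): section is a regular 32-gon, circumradius r=3.5 (area = (32/2)·3.500²·sin(360°/32) = 38.24 mm²); the sphere at (6.5, 2) is absent (|z−center|=6.200 > r=6); the r=12 sphere at (11.5, 4.5) contributes a regular 32-gon of circumradius √(12²−10.7²) = 5.432 (area = (32/2)·5.432²·sin(360°/32) = 92.11 mm²); Combining (union): the regions partially overlap — summed areas 171.60 mm² minus the doubly-counted overlap 14.51 mm² gives 157.09 mm² — area = 157.09 mm². Overall, the cross-section is a single solid region. Net area = 157.09 mm².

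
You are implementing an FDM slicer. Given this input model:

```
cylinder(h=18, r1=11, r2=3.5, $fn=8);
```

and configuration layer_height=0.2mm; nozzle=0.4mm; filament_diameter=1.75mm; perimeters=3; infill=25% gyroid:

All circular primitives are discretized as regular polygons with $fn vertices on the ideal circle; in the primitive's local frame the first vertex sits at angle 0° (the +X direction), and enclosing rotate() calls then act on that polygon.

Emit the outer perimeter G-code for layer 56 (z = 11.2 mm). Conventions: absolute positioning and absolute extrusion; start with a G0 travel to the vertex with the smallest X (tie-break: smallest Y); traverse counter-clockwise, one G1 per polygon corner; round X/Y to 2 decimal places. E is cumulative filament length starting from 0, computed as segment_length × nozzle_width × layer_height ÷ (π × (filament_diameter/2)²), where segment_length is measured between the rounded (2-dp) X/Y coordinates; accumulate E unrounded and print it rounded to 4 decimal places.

At z = 11.2 mm: the cone (r1=11→r2=3.5) has section circumradius 6.333 here — a regular 8-gon. The outline is a single polygon with 8 vertices. Extrusion per mm of travel: 0.4 × 0.2 / (π × 0.875²) = 0.033260. Accumulating E over each segment gives final E = 1.2897.

G0 X-6.33 Y0.00 Z11.20
G1 X-4.48 Y-4.48 E0.1612
G1 X0.00 Y-6.33 E0.3224
G1 X4.48 Y-4.48 E0.4836
G1 X6.33 Y0.00 E0.6448
G1 X4.48 Y4.48 E0.8061
G1 X0.00 Y6.33 E0.9673
G1 X-4.48 Y4.48 E1.1285
G1 X-6.33 Y0.00 E1.2897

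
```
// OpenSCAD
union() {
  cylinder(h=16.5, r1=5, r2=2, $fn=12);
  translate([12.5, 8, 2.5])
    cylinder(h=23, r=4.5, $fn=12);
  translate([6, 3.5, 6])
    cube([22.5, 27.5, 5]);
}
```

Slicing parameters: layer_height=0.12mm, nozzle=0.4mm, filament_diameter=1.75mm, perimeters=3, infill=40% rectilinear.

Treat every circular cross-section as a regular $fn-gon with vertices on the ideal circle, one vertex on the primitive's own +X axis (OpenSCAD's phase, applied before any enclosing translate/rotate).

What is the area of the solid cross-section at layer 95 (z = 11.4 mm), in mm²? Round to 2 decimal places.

At z = 11.4 mm: the cone: at t=0.691 of its height the radius interpolates to r₁+(r₂−r₁)t = 2.927, giving a regular 12-gon of that circumradius (area = (12/2)·2.927²·sin(360°/12) = 25.71 mm²); the cylinder at (12.5, 8): section is a regular 12-gon, circumradius r=4.5 (area = (12/2)·4.500²·sin(360°/12) = 60.75 mm²); the cube at (6, 3.5) is absent (z outside [6, 11]); Combining (union): the 2 present regions are separate (no shared area or edge), so areas and boundary lengths simply add and each stays a separate island — area = 86.46 mm². Overall, the cross-section has 2 separate islands. Net area = 86.46 mm².

86.46 mm²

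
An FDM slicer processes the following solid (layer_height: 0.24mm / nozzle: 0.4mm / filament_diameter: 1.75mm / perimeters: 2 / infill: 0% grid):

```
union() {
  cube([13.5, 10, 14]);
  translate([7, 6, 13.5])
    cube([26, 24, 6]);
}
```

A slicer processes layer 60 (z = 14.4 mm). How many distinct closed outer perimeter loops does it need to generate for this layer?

1

At z = 14.4 mm: the cube is absent (z outside [0, 14]); the 26×24 cube at (7, 6) contributes its full rectangle; Combining (union): only the 26×24 cube at (7, 6) is present, so the union is just that shape — 1 connected region. The result has 1 disconnected region.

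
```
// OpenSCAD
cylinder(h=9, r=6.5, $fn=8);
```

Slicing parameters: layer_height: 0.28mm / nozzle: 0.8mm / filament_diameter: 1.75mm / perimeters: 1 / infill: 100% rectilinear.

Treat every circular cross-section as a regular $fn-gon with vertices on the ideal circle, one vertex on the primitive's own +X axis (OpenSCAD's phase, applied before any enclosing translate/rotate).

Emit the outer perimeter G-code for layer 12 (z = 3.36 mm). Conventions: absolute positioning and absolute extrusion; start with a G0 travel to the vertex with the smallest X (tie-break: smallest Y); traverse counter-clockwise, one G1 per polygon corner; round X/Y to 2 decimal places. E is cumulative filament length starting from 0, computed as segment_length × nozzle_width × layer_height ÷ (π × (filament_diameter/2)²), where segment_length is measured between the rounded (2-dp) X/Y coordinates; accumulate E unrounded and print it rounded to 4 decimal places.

G0 X-6.50 Y0.00 Z3.36
G1 X-4.60 Y-4.60 E0.4635
G1 X0.00 Y-6.50 E0.9270
G1 X4.60 Y-4.60 E1.3905
G1 X6.50 Y0.00 E1.8540
G1 X4.60 Y4.60 E2.3175
G1 X0.00 Y6.50 E2.7810
G1 X-4.60 Y4.60 E3.2445
G1 X-6.50 Y0.00 E3.7080

At z = 3.36 mm: the cylinder: section is a regular 8-gon, circumradius r=6.5. The outline is a single polygon with 8 vertices. Extrusion per mm of travel: 0.8 × 0.28 / (π × 0.875²) = 0.093128. Accumulating E over each segment gives final E = 3.7080.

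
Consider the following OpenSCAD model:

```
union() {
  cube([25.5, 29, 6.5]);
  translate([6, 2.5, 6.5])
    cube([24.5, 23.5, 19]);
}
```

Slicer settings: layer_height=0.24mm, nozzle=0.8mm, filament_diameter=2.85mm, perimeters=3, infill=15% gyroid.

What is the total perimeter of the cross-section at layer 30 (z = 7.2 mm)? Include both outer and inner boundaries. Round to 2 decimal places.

At z = 7.2 mm: the cube is not intersected at this z (z outside [0, 6.5]); the 24.5×23.5 cube at (6, 2.5) contributes its full rectangle (perimeter 96.00 mm); Combining (union): only the 24.5×23.5 cube at (6, 2.5) is present, so the union is just that shape — boundary = 96.00 mm. Overall, the cross-section is a single solid region. Total boundary length (outer) = 96.00 mm.

96.00 mm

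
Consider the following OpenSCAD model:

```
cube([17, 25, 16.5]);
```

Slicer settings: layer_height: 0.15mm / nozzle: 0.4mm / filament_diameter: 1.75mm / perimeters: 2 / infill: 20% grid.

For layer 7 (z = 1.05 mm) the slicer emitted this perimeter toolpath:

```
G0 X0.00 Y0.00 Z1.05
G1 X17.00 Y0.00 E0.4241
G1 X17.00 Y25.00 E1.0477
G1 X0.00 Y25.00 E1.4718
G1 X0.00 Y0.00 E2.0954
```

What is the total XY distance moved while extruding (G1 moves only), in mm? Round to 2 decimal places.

84.00 mm

Sum the Euclidean lengths of each G1 segment: total = 84.00 mm.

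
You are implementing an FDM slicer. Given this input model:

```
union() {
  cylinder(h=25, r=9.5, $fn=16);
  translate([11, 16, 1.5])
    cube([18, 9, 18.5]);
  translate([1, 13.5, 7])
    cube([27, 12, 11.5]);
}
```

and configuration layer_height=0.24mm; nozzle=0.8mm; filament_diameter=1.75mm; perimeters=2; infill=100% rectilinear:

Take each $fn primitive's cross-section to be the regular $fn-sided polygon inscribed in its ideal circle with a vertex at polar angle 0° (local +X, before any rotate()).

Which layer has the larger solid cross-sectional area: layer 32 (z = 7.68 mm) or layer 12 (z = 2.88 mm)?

layer 32 (z = 7.68 mm)

Layer 32 (z = 7.68): the cylinder: section is a regular 16-gon, circumradius r=9.5 (area = (16/2)·9.500²·sin(360°/16) = 276.30 mm²); the cube at (11, 16) (footprint 18×9) is included at this height (area 162.00 mm²); the cube at (1, 13.5) (footprint 27×12) is included at this height (area 324.00 mm²); Taking the union: the regions partially overlap — summed areas 762.30 mm² minus the doubly-counted overlap 153.00 mm² gives 609.30 mm² — area = 609.30 mm². So its area = 609.30 mm². Layer 12 (z = 2.88): the r=9.5 cylinder contributes a regular 16-gon of circumradius 9.5 (area = (16/2)·9.500²·sin(360°/16) = 276.30 mm²); the 18×9 cube at (11, 16) contributes its full rectangle (area 162.00 mm²); the cube at (1, 13.5) is absent (z outside [7, 18.5]); Merging all regions: the 2 present regions are separate (no shared area or edge), so areas and boundary lengths simply add and each stays a separate island — area = 438.30 mm². So its area = 438.30 mm². Layer 32 is larger (609.30 vs 438.30 mm²).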